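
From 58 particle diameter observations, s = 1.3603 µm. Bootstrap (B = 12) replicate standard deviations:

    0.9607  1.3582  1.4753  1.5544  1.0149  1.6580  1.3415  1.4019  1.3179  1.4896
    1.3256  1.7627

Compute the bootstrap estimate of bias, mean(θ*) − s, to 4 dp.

bias = +0.0281

mean(θ*) = (0.9607 + 1.3582 + 1.4753 + 1.5544 + 1.0149 + 1.6580 + 1.3415 + 1.4019 + 1.3179 + 1.4896 + 1.3256 + 1.7627) / 12 = 1.38839
bias = 1.38839 − 1.3603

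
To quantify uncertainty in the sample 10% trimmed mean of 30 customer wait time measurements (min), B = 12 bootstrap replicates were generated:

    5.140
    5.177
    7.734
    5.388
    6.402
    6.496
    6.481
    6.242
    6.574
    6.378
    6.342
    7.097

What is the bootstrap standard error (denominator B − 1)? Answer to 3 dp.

SE* = 0.757

Bootstrap SE is the standard deviation of the 12 replicate 10% trimmed means.
Mean of replicates: (5.140 + 5.177 + 7.734 + 5.388 + 6.402 + 6.496 + 6.481 + 6.242 + 6.574 + 6.378 + 6.342 + 7.097) / 12 = 75.4510 / 12 = 6.2876
Sum of squared deviations: (−1.1476)² + (−1.1106)² + (+1.4464)² + (−0.8996)² + (+0.1144)² + (+0.2084)² + (+0.1934)² + (−0.0456)² + (+0.2864)² + (+0.0904)² + (+0.0544)² + (+0.8094)² = 6.2961
Variance = 6.2961 / 11 = 0.5724
SE* = √0.5724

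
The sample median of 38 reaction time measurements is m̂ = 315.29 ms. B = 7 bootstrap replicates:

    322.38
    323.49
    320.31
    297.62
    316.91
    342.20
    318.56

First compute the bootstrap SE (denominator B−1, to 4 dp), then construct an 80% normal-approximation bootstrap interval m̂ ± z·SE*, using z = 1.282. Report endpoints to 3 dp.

Mean of replicates = 320.2100; sum of squared deviations = 1022.9580; SE* = √(1022.9580/6) = 13.0573
Margin = 1.282 × 13.0573 = 16.7395
Interval: 315.29 ± 16.7395

(298.551, 332.029)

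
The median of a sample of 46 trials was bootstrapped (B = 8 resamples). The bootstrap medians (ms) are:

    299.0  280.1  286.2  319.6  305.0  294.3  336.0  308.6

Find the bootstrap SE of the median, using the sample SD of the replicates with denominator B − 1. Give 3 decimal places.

Bootstrap SE is the standard deviation of the 8 replicate medians.
Mean of replicates: (299.0 + 280.1 + 286.2 + 319.6 + 305.0 + 294.3 + 336.0 + 308.6) / 8 = 2428.8000 / 8 = 303.6000
Sum of squared deviations: (−4.6000)² + (−23.5000)² + (−17.4000)² + (+16.0000)² + (+1.4000)² + (−9.3000)² + (+32.4000)² + (+5.0000)² = 2295.3800
Variance = 2295.3800 / 7 = 327.9114
SE* = √327.9114

SE* = 18.108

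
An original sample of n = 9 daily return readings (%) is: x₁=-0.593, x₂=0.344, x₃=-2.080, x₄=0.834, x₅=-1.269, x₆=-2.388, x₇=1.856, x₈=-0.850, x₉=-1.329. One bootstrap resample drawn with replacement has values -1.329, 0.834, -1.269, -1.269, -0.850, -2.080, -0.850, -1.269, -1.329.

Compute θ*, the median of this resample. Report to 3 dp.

θ* = -1.269

Sorted: -2.080, -1.329, -1.329, -1.269, -1.269, -1.269, -0.850, -0.850, 0.834
Median = middle value = -1.269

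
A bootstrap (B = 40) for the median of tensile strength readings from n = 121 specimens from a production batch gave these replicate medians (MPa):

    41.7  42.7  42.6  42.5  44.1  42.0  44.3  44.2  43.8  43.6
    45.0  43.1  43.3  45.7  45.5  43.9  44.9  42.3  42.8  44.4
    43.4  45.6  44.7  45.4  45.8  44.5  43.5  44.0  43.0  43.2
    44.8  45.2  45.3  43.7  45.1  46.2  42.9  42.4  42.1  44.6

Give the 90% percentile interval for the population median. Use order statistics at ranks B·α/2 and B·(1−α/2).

(42.0, 45.7)

Sorted replicates: 41.7, 42.0, 42.1, 42.3, 42.4, 42.5, 42.6, 42.7, 42.8, 42.9, 43.0, 43.1, 43.2, 43.3, 43.4, 43.5, 43.6, 43.7, 43.8, 43.9, 44.0, 44.1, 44.2, 44.3, 44.4, 44.5, 44.6, 44.7, 44.8, 44.9, 45.0, 45.1, 45.2, 45.3, 45.4, 45.5, 45.6, 45.7, 45.8, 46.2
α = 0.10; lower rank = 40 × 0.050 = 2; upper rank = 40 × 0.950 = 38.
The 2nd smallest replicate is 42.0; the 38th is 45.7.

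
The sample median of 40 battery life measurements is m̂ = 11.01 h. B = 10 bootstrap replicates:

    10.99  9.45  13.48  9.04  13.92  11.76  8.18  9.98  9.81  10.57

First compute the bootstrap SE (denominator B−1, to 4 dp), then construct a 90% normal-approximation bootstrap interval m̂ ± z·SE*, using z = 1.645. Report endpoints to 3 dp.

Mean of replicates = 10.7180; sum of squared deviations = 31.2972; SE* = √(31.2972/9) = 1.8648
Margin = 1.645 × 1.8648 = 3.0676
Interval: 11.01 ± 3.0676

(7.942, 14.078)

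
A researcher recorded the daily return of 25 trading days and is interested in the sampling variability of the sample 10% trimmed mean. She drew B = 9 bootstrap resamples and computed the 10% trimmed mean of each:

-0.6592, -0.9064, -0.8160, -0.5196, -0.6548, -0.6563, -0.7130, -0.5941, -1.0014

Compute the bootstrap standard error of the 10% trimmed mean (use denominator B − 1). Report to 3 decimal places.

Bootstrap SE is the standard deviation of the 9 replicate 10% trimmed means.
Mean of replicates: ((-0.6592) + (-0.9064) + (-0.8160) + (-0.5196) + (-0.6548) + (-0.6563) + (-0.7130) + (-0.5941) + (-1.0014)) / 9 = -6.52080 / 9 = -0.72453
Sum of squared deviations: (+0.06533)² + (−0.18187)² + (−0.09147)² + (+0.20493)² + (+0.06973)² + (+0.06823)² + (+0.01153)² + (+0.13043)² + (−0.27687)² = 0.19103
Variance = 0.19103 / 8 = 0.02388
SE* = √0.02388

SE* = 0.155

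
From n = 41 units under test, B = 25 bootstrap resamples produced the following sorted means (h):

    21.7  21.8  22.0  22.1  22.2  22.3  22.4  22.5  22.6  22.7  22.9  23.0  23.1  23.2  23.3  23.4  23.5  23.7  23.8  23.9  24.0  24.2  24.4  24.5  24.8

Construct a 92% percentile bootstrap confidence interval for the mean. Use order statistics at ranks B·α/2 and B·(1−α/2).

(21.7, 24.5)

α = 0.08; lower rank = 25 × 0.040 = 1; upper rank = 25 × 0.960 = 24.
The 1st smallest replicate is 21.7; the 24th is 24.5.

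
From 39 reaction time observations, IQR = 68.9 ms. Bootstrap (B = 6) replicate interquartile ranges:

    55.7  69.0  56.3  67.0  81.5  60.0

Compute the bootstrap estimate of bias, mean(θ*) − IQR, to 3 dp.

bias = −3.983

mean(θ*) = (55.7 + 69.0 + 56.3 + 67.0 + 81.5 + 60.0) / 6 = 64.9167
bias = 64.9167 − 68.9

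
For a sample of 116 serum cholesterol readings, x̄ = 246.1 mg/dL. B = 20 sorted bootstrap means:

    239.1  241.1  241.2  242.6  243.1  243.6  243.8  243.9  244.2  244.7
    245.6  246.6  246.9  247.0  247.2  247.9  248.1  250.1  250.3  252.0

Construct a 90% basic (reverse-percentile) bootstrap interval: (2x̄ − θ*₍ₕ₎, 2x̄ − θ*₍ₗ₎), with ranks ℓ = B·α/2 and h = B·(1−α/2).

(241.9, 253.1)

Percentile endpoints at ranks 1 and 19: θ*₍1₎ = 239.1, θ*₍19₎ = 250.3.
Basic interval reflects these around x̄:
  lower = 2 × 246.1 − 250.3 = 241.9
  upper = 2 × 246.1 − 239.1 = 253.1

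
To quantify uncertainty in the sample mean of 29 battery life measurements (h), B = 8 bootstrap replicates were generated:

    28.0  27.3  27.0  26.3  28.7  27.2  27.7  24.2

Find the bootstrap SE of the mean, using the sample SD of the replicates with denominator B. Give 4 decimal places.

Bootstrap SE is the standard deviation of the 8 replicate means.
Mean of replicates: (28.0 + 27.3 + 27.0 + 26.3 + 28.7 + 27.2 + 27.7 + 24.2) / 8 = 216.40000 / 8 = 27.05000
Sum of squared deviations: (+0.95000)² + (+0.25000)² + (−0.05000)² + (−0.75000)² + (+1.65000)² + (+0.15000)² + (+0.65000)² + (−2.85000)² = 12.82000
Variance = 12.82000 / 8 = 1.60250
SE* = √1.60250

SE* = 1.2659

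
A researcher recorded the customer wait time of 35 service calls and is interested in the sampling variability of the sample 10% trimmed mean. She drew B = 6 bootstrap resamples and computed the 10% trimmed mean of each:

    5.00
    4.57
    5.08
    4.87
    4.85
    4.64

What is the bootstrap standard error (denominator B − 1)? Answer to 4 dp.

SE* = 0.1985

Bootstrap SE is the standard deviation of the 6 replicate 10% trimmed means.
Mean of replicates: (5.00 + 4.57 + 5.08 + 4.87 + 4.85 + 4.64) / 6 = 29.01000 / 6 = 4.83500
Sum of squared deviations: (+0.16500)² + (−0.26500)² + (+0.24500)² + (+0.03500)² + (+0.01500)² + (−0.19500)² = 0.19695
Variance = 0.19695 / 5 = 0.03939
SE* = √0.03939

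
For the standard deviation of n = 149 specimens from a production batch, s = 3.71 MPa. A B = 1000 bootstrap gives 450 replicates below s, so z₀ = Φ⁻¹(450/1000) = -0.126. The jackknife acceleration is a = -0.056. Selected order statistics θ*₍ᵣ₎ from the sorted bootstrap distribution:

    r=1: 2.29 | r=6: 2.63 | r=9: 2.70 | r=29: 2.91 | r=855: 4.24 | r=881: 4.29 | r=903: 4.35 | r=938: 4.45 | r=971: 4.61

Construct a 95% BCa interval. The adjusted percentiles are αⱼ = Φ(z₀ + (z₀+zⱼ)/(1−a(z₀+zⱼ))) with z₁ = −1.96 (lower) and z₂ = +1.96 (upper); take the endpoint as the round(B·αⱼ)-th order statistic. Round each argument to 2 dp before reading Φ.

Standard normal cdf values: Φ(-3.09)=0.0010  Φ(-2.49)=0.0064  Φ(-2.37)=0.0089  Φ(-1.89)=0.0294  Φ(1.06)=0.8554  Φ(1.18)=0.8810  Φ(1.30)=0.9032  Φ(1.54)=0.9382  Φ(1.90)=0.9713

(2.63, 4.45)

Lower: z₀ + z₁ = -0.126 + (-1.960) = -2.086; 1 − a(z₀+z₁) = 1 − (-0.056)(-2.086) = 0.8832; argument = -0.126 + (-2.086)/0.8832 = -2.4879 → -2.49.
α₁ = Φ(-2.49) = 0.0064; rank = round(1000 × 0.0064) = 6; θ*₍6₎ = 2.63.
Upper: z₀ + z₂ = 1.834; 1 − a(z₀+z₂) = 1.1027; argument = 1.5372 → 1.54; α₂ = 0.9382; rank = 938; θ*₍938₎ = 4.45.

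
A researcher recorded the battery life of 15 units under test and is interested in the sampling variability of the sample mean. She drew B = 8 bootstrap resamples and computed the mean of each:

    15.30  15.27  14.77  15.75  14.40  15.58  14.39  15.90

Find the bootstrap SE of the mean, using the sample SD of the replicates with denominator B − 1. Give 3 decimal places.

Bootstrap SE is the standard deviation of the 8 replicate means.
Mean of replicates: (15.30 + 15.27 + 14.77 + 15.75 + 14.40 + 15.58 + 14.39 + 15.90) / 8 = 121.3600 / 8 = 15.1700
Sum of squared deviations: (+0.1300)² + (+0.1000)² + (−0.4000)² + (+0.5800)² + (−0.7700)² + (+0.4100)² + (−0.7800)² + (+0.7300)² = 2.4256
Variance = 2.4256 / 7 = 0.3465
SE* = √0.3465

SE* = 0.589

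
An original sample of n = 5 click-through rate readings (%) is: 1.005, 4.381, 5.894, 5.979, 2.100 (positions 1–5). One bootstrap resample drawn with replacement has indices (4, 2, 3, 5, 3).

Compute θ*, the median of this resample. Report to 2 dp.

θ* = 5.89

Resample values: 5.979, 4.381, 5.894, 2.100, 5.894.
Sorted: 2.100, 4.381, 5.894, 5.894, 5.979
Median = middle value = 5.89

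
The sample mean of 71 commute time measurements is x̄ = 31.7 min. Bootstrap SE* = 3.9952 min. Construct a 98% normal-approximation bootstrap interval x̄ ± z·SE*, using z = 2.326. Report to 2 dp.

Margin = 2.326 × 3.9952 = 9.293
Interval: 31.7 ± 9.293

(22.41, 40.99)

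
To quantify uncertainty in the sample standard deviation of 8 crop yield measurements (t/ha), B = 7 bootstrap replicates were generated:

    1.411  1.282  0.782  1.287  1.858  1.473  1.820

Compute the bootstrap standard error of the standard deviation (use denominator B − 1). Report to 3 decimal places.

SE* = 0.365

Bootstrap SE is the standard deviation of the 7 replicate standard deviations.
Mean of replicates: (1.411 + 1.282 + 0.782 + 1.287 + 1.858 + 1.473 + 1.820) / 7 = 9.9130 / 7 = 1.4161
Sum of squared deviations: (−0.0051)² + (−0.1341)² + (−0.6341)² + (−0.1291)² + (+0.4419)² + (+0.0569)² + (+0.4039)² = 0.7984
Variance = 0.7984 / 6 = 0.1331
SE* = √0.1331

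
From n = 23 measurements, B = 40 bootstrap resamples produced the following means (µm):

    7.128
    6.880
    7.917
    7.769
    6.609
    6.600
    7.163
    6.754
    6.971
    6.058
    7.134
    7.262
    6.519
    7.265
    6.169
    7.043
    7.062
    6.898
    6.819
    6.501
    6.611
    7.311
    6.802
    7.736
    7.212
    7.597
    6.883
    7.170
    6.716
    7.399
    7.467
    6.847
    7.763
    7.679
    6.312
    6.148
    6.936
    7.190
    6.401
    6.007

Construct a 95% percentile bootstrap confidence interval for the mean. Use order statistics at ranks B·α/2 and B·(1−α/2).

Sorted replicates: 6.007, 6.058, 6.148, 6.169, 6.312, 6.401, 6.501, 6.519, 6.600, 6.609, 6.611, 6.716, 6.754, 6.802, 6.819, 6.847, 6.880, 6.883, 6.898, 6.936, 6.971, 7.043, 7.062, 7.128, 7.134, 7.163, 7.170, 7.190, 7.212, 7.262, 7.265, 7.311, 7.399, 7.467, 7.597, 7.679, 7.736, 7.763, 7.769, 7.917
α = 0.05; lower rank = 40 × 0.025 = 1; upper rank = 40 × 0.975 = 39.
The 1st smallest replicate is 6.007; the 39th is 7.769.

(6.007, 7.769)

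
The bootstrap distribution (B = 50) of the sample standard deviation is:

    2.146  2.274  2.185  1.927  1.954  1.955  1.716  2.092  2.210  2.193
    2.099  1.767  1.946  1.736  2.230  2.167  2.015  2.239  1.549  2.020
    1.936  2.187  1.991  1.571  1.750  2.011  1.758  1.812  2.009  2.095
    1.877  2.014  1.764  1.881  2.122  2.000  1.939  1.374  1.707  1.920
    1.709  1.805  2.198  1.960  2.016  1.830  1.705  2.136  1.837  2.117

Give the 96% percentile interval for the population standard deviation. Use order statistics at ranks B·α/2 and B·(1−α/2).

Sorted replicates: 1.374, 1.549, 1.571, 1.705, 1.707, 1.709, 1.716, 1.736, 1.750, 1.758, 1.764, 1.767, 1.805, 1.812, 1.830, 1.837, 1.877, 1.881, 1.920, 1.927, 1.936, 1.939, 1.946, 1.954, 1.955, 1.960, 1.991, 2.000, 2.009, 2.011, 2.014, 2.015, 2.016, 2.020, 2.092, 2.095, 2.099, 2.117, 2.122, 2.136, 2.146, 2.167, 2.185, 2.187, 2.193, 2.198, 2.210, 2.230, 2.239, 2.274
α = 0.04; lower rank = 50 × 0.020 = 1; upper rank = 50 × 0.980 = 49.
The 1st smallest replicate is 1.374; the 49th is 2.239.

(1.374, 2.239)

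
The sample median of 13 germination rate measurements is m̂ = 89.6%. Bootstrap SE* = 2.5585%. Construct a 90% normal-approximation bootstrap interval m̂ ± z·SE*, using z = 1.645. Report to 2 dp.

Margin = 1.645 × 2.5585 = 4.209
Interval: 89.6 ± 4.209

(85.39, 93.81)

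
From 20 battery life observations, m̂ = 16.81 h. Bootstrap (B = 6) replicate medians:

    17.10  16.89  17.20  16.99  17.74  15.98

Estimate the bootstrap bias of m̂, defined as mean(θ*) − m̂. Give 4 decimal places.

bias = +0.1733

mean(θ*) = (17.10 + 16.89 + 17.20 + 16.99 + 17.74 + 15.98) / 6 = 16.98333
bias = 16.98333 − 16.81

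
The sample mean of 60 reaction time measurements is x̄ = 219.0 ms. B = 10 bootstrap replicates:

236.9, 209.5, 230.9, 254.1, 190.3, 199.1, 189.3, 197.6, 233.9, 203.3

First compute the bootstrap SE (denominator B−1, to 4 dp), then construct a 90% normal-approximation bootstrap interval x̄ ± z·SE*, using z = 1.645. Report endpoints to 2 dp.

Mean of replicates = 214.4900; sum of squared deviations = 4609.1290; SE* = √(4609.1290/9) = 22.6302
Margin = 1.645 × 22.6302 = 37.227
Interval: 219.0 ± 37.227

(181.77, 256.23)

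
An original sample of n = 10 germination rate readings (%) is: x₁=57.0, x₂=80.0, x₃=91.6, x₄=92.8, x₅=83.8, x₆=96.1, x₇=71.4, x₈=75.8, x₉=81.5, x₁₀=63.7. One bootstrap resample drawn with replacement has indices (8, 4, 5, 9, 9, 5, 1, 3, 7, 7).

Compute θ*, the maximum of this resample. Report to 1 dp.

θ* = 92.8

Resample values: 75.8, 92.8, 83.8, 81.5, 81.5, 83.8, 57.0, 91.6, 71.4, 71.4.
Maximum = 92.8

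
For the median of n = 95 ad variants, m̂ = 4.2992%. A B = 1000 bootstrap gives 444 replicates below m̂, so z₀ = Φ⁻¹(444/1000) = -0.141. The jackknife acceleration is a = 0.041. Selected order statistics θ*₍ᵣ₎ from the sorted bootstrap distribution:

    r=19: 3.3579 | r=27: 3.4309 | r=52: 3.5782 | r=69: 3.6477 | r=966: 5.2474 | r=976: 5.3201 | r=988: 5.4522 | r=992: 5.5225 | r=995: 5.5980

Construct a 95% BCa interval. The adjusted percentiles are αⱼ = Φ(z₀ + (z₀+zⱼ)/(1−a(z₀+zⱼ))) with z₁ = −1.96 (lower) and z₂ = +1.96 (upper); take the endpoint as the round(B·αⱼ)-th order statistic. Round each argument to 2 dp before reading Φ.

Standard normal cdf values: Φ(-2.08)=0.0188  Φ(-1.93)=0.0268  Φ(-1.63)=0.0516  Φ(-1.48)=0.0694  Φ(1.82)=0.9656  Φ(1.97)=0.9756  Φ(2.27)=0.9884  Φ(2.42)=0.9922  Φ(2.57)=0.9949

Lower: z₀ + z₁ = -0.141 + (-1.960) = -2.101; 1 − a(z₀+z₁) = 1 − (0.041)(-2.101) = 1.0861; argument = -0.141 + (-2.101)/1.0861 = -2.0754 → -2.08.
α₁ = Φ(-2.08) = 0.0188; rank = round(1000 × 0.0188) = 19; θ*₍19₎ = 3.3579.
Upper: z₀ + z₂ = 1.819; 1 − a(z₀+z₂) = 0.9254; argument = 1.8246 → 1.82; α₂ = 0.9656; rank = 966; θ*₍966₎ = 5.2474.

(3.3579, 5.2474)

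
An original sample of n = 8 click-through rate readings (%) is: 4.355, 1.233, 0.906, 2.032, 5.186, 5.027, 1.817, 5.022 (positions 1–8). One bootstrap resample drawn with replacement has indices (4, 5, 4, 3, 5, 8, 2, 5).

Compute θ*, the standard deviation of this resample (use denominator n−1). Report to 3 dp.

Resample values: 2.032, 5.186, 2.032, 0.906, 5.186, 5.022, 1.233, 5.186.
Mean = 3.3479; sum of squared deviations = 26.8373
s² = 26.8373 / 7 = 3.8339
s = √3.8339 = 1.958

θ* = 1.958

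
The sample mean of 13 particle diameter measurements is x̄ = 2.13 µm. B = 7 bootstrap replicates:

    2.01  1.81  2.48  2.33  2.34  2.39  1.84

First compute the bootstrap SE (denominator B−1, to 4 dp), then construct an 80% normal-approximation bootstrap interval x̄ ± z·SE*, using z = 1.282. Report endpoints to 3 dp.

Mean of replicates = 2.1714; sum of squared deviations = 0.4631; SE* = √(0.4631/6) = 0.2778
Margin = 1.282 × 0.2778 = 0.3561
Interval: 2.13 ± 0.3561

(1.774, 2.486)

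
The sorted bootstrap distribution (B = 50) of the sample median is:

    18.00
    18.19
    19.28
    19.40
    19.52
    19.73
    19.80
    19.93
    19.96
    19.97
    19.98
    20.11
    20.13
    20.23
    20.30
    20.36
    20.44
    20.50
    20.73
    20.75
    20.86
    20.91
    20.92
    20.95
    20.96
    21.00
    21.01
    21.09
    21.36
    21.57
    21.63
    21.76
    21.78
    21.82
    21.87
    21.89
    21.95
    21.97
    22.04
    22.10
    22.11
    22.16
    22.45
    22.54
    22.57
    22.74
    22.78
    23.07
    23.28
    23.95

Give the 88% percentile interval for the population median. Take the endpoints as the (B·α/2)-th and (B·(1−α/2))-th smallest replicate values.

α = 0.12; lower rank = 50 × 0.060 = 3; upper rank = 50 × 0.940 = 47.
The 3rd smallest replicate is 19.28; the 47th is 22.78.

(19.28, 22.78)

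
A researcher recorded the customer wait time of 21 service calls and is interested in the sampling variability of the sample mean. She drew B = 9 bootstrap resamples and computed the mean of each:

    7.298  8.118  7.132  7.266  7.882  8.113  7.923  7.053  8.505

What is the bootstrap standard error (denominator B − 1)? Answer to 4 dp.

Bootstrap SE is the standard deviation of the 9 replicate means.
Mean of replicates: (7.298 + 8.118 + 7.132 + 7.266 + 7.882 + 8.113 + 7.923 + 7.053 + 8.505) / 9 = 69.29000 / 9 = 7.69889
Sum of squared deviations: (−0.40089)² + (+0.41911)² + (−0.56689)² + (−0.43289)² + (+0.18311)² + (+0.41411)² + (+0.22411)² + (−0.64589)² + (+0.80611)² = 2.16735
Variance = 2.16735 / 8 = 0.27092
SE* = √0.27092

SE* = 0.5205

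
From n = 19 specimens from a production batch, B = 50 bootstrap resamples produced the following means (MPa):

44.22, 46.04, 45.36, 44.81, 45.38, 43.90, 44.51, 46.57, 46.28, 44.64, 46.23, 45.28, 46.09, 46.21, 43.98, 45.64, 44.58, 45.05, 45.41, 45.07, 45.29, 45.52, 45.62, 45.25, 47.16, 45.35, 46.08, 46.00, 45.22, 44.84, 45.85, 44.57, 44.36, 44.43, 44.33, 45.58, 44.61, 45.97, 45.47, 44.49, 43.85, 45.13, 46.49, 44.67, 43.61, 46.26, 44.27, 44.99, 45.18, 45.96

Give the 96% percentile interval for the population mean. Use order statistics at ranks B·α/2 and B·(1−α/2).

Sorted replicates: 43.61, 43.85, 43.90, 43.98, 44.22, 44.27, 44.33, 44.36, 44.43, 44.49, 44.51, 44.57, 44.58, 44.61, 44.64, 44.67, 44.81, 44.84, 44.99, 45.05, 45.07, 45.13, 45.18, 45.22, 45.25, 45.28, 45.29, 45.35, 45.36, 45.38, 45.41, 45.47, 45.52, 45.58, 45.62, 45.64, 45.85, 45.96, 45.97, 46.00, 46.04, 46.08, 46.09, 46.21, 46.23, 46.26, 46.28, 46.49, 46.57, 47.16
α = 0.04; lower rank = 50 × 0.020 = 1; upper rank = 50 × 0.980 = 49.
The 1st smallest replicate is 43.61; the 49th is 46.57.

(43.61, 46.57)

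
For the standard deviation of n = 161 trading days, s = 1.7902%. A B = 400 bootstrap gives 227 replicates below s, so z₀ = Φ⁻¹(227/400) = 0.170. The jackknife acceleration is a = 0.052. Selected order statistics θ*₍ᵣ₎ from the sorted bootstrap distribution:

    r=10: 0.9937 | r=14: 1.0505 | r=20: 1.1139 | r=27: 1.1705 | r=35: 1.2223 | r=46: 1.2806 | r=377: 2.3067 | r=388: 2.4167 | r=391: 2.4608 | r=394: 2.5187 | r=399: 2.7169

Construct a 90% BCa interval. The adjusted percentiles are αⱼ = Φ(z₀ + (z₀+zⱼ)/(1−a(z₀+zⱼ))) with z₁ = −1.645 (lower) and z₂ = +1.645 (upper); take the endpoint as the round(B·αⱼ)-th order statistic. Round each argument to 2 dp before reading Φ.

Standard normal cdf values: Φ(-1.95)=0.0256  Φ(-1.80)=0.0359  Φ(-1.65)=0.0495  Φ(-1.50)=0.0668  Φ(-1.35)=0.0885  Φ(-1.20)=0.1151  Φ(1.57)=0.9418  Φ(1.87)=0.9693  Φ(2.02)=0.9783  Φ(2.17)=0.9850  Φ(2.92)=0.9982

Lower: z₀ + z₁ = 0.170 + (-1.645) = -1.475; 1 − a(z₀+z₁) = 1 − (0.052)(-1.475) = 1.0767; argument = 0.170 + (-1.475)/1.0767 = -1.1999 → -1.20.
α₁ = Φ(-1.20) = 0.1151; rank = round(400 × 0.1151) = 46; θ*₍46₎ = 1.2806.
Upper: z₀ + z₂ = 1.815; 1 − a(z₀+z₂) = 0.9056; argument = 2.1742 → 2.17; α₂ = 0.9850; rank = 394; θ*₍394₎ = 2.5187.

(1.2806, 2.5187)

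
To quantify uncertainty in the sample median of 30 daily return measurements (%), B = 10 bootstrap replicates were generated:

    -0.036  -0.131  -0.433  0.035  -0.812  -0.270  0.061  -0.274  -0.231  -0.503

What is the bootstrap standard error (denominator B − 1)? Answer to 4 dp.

SE* = 0.2691

Bootstrap SE is the standard deviation of the 10 replicate medians.
Mean of replicates: ((-0.036) + (-0.131) + (-0.433) + 0.035 + (-0.812) + (-0.270) + 0.061 + (-0.274) + (-0.231) + (-0.503)) / 10 = -2.59400 / 10 = -0.25940
Sum of squared deviations: (+0.22340)² + (+0.12840)² + (−0.17360)² + (+0.29440)² + (−0.55260)² + (−0.01060)² + (+0.32040)² + (−0.01460)² + (+0.02840)² + (−0.24360)² = 0.65170
Variance = 0.65170 / 9 = 0.07241
SE* = √0.07241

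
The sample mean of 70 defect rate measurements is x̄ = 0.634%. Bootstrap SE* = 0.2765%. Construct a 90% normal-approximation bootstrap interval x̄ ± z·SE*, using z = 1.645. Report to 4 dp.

(0.1792, 1.0888)

Margin = 1.645 × 0.2765 = 0.45484
Interval: 0.634 ± 0.45484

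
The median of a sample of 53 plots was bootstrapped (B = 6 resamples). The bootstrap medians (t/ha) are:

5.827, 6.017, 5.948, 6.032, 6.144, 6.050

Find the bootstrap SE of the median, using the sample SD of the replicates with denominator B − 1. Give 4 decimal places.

SE* = 0.1069

Bootstrap SE is the standard deviation of the 6 replicate medians.
Mean of replicates: (5.827 + 6.017 + 5.948 + 6.032 + 6.144 + 6.050) / 6 = 36.01800 / 6 = 6.00300
Sum of squared deviations: (−0.17600)² + (+0.01400)² + (−0.05500)² + (+0.02900)² + (+0.14100)² + (+0.04700)² = 0.05713
Variance = 0.05713 / 5 = 0.01143
SE* = √0.01143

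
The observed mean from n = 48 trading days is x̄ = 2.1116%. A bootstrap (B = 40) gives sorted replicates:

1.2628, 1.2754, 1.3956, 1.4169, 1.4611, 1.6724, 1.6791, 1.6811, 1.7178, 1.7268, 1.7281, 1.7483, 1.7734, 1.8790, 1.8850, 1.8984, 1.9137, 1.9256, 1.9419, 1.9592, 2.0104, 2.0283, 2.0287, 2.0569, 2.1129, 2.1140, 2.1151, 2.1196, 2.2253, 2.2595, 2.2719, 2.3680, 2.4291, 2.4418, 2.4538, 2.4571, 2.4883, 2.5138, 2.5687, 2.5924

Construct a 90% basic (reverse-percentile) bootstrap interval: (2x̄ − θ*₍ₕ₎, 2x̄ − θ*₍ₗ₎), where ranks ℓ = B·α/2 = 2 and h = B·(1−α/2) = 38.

Percentile endpoints at ranks 2 and 38: θ*₍2₎ = 1.2754, θ*₍38₎ = 2.5138.
Basic interval reflects these around x̄:
  lower = 2 × 2.1116 − 2.5138 = 1.7094
  upper = 2 × 2.1116 − 1.2754 = 2.9478

(1.7094, 2.9478)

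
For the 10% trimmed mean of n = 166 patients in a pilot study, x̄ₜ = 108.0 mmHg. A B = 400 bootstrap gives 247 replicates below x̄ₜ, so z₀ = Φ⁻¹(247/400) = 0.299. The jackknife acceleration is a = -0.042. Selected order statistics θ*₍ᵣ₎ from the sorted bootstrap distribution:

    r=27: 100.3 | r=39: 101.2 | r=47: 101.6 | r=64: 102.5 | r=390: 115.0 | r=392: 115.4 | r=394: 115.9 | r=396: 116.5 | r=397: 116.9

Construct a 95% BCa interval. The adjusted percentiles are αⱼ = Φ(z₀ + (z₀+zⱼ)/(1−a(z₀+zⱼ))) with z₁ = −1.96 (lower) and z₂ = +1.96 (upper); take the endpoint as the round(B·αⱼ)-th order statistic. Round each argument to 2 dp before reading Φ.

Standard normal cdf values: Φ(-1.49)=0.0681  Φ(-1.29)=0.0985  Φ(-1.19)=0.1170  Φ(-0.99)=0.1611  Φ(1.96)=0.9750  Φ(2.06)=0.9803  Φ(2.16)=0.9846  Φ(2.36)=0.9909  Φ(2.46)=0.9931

(100.3, 116.5)

Lower: z₀ + z₁ = 0.299 + (-1.960) = -1.661; 1 − a(z₀+z₁) = 1 − (-0.042)(-1.661) = 0.9302; argument = 0.299 + (-1.661)/0.9302 = -1.4866 → -1.49.
α₁ = Φ(-1.49) = 0.0681; rank = round(400 × 0.0681) = 27; θ*₍27₎ = 100.3.
Upper: z₀ + z₂ = 2.259; 1 − a(z₀+z₂) = 1.0949; argument = 2.3622 → 2.36; α₂ = 0.9909; rank = 396; θ*₍396₎ = 116.5.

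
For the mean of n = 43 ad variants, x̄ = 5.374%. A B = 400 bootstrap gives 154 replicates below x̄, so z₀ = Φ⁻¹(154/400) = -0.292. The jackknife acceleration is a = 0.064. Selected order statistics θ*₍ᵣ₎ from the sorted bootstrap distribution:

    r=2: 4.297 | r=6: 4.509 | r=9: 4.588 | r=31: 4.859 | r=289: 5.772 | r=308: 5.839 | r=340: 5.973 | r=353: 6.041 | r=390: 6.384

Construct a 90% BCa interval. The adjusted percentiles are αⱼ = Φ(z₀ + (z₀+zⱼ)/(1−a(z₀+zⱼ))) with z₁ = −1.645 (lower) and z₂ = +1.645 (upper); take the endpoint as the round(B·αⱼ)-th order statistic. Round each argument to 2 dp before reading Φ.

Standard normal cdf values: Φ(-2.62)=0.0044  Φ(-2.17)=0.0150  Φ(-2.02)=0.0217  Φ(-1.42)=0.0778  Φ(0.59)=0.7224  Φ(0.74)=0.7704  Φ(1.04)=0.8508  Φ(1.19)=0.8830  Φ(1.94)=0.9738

(4.588, 6.041)

Lower: z₀ + z₁ = -0.292 + (-1.645) = -1.937; 1 − a(z₀+z₁) = 1 − (0.064)(-1.937) = 1.1240; argument = -0.292 + (-1.937)/1.1240 = -2.0154 → -2.02.
α₁ = Φ(-2.02) = 0.0217; rank = round(400 × 0.0217) = 9; θ*₍9₎ = 4.588.
Upper: z₀ + z₂ = 1.353; 1 − a(z₀+z₂) = 0.9134; argument = 1.1893 → 1.19; α₂ = 0.8830; rank = 353; θ*₍353₎ = 6.041.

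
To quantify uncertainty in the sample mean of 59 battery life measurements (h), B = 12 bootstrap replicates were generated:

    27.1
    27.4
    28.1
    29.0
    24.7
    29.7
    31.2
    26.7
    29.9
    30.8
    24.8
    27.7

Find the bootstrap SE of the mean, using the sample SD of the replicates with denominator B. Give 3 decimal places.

SE* = 2.032

Bootstrap SE is the standard deviation of the 12 replicate means.
Mean of replicates: (27.1 + 27.4 + 28.1 + 29.0 + 24.7 + 29.7 + 31.2 + 26.7 + 29.9 + 30.8 + 24.8 + 27.7) / 12 = 337.1000 / 12 = 28.0917
Sum of squared deviations: (−0.9917)² + (−0.6917)² + (+0.0083)² + (+0.9083)² + (−3.3917)² + (+1.6083)² + (+3.1083)² + (−1.3917)² + (+1.8083)² + (+2.7083)² + (−3.2917)² + (−0.3917)² = 49.5692
Variance = 49.5692 / 12 = 4.1308
SE* = √4.1308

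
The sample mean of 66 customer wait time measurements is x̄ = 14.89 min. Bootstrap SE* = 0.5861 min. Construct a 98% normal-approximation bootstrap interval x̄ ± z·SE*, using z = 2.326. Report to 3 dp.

Margin = 2.326 × 0.5861 = 1.3633
Interval: 14.89 ± 1.3633

(13.527, 16.253)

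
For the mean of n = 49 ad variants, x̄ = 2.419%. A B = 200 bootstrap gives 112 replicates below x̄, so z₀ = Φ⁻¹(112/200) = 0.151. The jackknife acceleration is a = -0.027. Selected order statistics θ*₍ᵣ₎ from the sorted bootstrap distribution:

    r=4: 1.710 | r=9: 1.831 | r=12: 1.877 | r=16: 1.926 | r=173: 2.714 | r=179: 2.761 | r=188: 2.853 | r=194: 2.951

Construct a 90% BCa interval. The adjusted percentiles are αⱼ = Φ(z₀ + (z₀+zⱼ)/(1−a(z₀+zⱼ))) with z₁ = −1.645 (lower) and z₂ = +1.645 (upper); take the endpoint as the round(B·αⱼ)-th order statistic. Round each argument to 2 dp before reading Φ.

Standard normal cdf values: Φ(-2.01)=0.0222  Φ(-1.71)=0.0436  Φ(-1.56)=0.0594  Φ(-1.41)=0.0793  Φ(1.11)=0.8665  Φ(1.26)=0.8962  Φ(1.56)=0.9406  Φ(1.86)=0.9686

Lower: z₀ + z₁ = 0.151 + (-1.645) = -1.494; 1 − a(z₀+z₁) = 1 − (-0.027)(-1.494) = 0.9597; argument = 0.151 + (-1.494)/0.9597 = -1.4058 → -1.41.
α₁ = Φ(-1.41) = 0.0793; rank = round(200 × 0.0793) = 16; θ*₍16₎ = 1.926.
Upper: z₀ + z₂ = 1.796; 1 − a(z₀+z₂) = 1.0485; argument = 1.8639 → 1.86; α₂ = 0.9686; rank = 194; θ*₍194₎ = 2.951.

(1.926, 2.951)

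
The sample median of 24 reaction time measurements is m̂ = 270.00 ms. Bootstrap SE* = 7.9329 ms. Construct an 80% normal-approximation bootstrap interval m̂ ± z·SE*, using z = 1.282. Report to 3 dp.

Margin = 1.282 × 7.9329 = 10.1700
Interval: 270.00 ± 10.1700

(259.830, 280.170)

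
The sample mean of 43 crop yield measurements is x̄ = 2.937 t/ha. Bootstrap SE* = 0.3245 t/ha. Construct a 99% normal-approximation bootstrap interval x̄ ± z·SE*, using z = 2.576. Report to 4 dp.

(2.1011, 3.7729)

Margin = 2.576 × 0.3245 = 0.83591
Interval: 2.937 ± 0.83591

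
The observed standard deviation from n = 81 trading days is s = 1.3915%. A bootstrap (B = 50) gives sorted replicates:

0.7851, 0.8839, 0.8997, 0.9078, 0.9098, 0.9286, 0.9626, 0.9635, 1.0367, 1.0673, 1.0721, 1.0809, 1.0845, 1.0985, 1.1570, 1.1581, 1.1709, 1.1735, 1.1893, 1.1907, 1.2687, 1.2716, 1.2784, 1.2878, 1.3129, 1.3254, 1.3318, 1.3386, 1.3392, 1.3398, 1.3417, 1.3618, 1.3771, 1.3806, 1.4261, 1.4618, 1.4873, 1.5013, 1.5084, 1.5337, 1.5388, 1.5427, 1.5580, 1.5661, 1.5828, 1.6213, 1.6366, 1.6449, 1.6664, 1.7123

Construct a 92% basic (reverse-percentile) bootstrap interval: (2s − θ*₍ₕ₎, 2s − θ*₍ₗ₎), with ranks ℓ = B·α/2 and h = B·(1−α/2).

(1.1381, 1.8991)

Percentile endpoints at ranks 2 and 48: θ*₍2₎ = 0.8839, θ*₍48₎ = 1.6449.
Basic interval reflects these around s:
  lower = 2 × 1.3915 − 1.6449 = 1.1381
  upper = 2 × 1.3915 − 0.8839 = 1.8991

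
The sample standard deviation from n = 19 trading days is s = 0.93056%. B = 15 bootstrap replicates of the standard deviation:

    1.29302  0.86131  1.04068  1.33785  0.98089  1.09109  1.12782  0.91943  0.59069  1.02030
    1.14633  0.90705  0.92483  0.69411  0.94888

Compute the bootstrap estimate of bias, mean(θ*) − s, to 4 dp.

bias = +0.0617

mean(θ*) = (1.29302 + 0.86131 + 1.04068 + 1.33785 + 0.98089 + 1.09109 + 1.12782 + 0.91943 + 0.59069 + 1.02030 + 1.14633 + 0.90705 + 0.92483 + 0.69411 + 0.94888) / 15 = 0.99229
bias = 0.99229 − 0.93056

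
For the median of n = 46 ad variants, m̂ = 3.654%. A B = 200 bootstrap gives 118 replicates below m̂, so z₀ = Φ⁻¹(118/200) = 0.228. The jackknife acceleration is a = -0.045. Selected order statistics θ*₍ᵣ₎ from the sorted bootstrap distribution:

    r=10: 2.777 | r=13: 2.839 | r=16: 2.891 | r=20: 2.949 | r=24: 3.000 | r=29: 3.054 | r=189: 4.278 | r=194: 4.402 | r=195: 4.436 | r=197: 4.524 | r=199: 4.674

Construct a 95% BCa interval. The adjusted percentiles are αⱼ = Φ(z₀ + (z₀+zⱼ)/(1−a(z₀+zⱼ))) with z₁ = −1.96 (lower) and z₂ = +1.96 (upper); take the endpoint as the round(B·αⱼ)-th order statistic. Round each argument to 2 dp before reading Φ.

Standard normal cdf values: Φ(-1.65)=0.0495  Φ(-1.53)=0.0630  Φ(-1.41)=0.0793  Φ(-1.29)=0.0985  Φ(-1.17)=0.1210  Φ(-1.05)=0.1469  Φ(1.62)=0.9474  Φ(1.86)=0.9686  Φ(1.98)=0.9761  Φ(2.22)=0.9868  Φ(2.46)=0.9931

Lower: z₀ + z₁ = 0.228 + (-1.960) = -1.732; 1 − a(z₀+z₁) = 1 − (-0.045)(-1.732) = 0.9221; argument = 0.228 + (-1.732)/0.9221 = -1.6504 → -1.65.
α₁ = Φ(-1.65) = 0.0495; rank = round(200 × 0.0495) = 10; θ*₍10₎ = 2.777.
Upper: z₀ + z₂ = 2.188; 1 − a(z₀+z₂) = 1.0985; argument = 2.2199 → 2.22; α₂ = 0.9868; rank = 197; θ*₍197₎ = 4.524.

(2.777, 4.524)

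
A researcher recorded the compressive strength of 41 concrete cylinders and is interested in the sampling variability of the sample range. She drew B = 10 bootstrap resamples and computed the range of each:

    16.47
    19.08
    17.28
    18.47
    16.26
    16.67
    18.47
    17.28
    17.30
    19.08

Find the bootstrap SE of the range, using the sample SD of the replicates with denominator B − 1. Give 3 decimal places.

SE* = 1.060

Bootstrap SE is the standard deviation of the 10 replicate ranges.
Mean of replicates: (16.47 + 19.08 + 17.28 + 18.47 + 16.26 + 16.67 + 18.47 + 17.28 + 17.30 + 19.08) / 10 = 176.3600 / 10 = 17.6360
Sum of squared deviations: (−1.1660)² + (+1.4440)² + (−0.3560)² + (+0.8340)² + (−1.3760)² + (−0.9660)² + (+0.8340)² + (−0.3560)² + (−0.3360)² + (+1.4440)² = 10.1138
Variance = 10.1138 / 9 = 1.1238
SE* = √1.1238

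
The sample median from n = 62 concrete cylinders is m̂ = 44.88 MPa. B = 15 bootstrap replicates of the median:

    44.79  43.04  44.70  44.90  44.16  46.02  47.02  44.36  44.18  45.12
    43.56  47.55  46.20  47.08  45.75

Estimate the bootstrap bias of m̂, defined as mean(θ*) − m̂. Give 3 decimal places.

bias = +0.349

mean(θ*) = (44.79 + 43.04 + 44.70 + 44.90 + 44.16 + 46.02 + 47.02 + 44.36 + 44.18 + 45.12 + 43.56 + 47.55 + 46.20 + 47.08 + 45.75) / 15 = 45.2287
bias = 45.2287 − 44.88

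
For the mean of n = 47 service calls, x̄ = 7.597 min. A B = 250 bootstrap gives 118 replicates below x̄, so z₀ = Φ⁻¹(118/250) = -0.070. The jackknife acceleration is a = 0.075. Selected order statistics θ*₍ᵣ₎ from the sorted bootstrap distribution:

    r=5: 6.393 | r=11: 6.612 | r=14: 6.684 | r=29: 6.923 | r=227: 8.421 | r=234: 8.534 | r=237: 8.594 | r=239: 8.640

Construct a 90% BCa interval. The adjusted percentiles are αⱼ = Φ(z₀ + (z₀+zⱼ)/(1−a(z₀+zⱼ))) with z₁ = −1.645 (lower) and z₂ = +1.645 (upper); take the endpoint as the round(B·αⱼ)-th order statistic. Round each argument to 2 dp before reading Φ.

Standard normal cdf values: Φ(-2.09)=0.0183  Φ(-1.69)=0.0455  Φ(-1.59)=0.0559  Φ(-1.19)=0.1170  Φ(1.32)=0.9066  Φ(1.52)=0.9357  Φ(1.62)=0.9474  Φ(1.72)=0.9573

Lower: z₀ + z₁ = -0.070 + (-1.645) = -1.715; 1 − a(z₀+z₁) = 1 − (0.075)(-1.715) = 1.1286; argument = -0.070 + (-1.715)/1.1286 = -1.5895 → -1.59.
α₁ = Φ(-1.59) = 0.0559; rank = round(250 × 0.0559) = 14; θ*₍14₎ = 6.684.
Upper: z₀ + z₂ = 1.575; 1 − a(z₀+z₂) = 0.8819; argument = 1.7160 → 1.72; α₂ = 0.9573; rank = 239; θ*₍239₎ = 8.640.

(6.684, 8.640)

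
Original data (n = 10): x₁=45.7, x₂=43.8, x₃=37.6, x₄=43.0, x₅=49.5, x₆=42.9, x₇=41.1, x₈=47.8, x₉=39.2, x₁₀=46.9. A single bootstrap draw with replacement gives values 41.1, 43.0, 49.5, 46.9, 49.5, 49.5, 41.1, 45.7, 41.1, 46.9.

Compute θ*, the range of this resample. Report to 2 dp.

θ* = 8.40

Range = 49.5 − 41.1 = 8.40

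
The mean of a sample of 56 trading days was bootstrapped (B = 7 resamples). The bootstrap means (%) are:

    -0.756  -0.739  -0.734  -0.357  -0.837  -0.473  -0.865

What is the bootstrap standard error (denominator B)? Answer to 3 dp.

SE* = 0.177

Bootstrap SE is the standard deviation of the 7 replicate means.
Mean of replicates: ((-0.756) + (-0.739) + (-0.734) + (-0.357) + (-0.837) + (-0.473) + (-0.865)) / 7 = -4.7610 / 7 = -0.6801
Sum of squared deviations: (−0.0759)² + (−0.0589)² + (−0.0539)² + (+0.3231)² + (−0.1569)² + (+0.2071)² + (−0.1849)² = 0.2182
Variance = 0.2182 / 7 = 0.0312
SE* = √0.0312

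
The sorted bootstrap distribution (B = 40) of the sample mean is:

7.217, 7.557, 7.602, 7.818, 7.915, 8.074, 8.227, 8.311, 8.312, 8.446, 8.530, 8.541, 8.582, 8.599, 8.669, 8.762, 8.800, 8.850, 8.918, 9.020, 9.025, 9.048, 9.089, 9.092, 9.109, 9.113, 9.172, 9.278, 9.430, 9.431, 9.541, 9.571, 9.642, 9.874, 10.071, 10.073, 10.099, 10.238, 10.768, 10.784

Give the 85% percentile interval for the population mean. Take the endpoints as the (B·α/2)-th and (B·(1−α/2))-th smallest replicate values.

(7.602, 10.099)

α = 0.15; lower rank = 40 × 0.075 = 3; upper rank = 40 × 0.925 = 37.
The 3rd smallest replicate is 7.602; the 37th is 10.099.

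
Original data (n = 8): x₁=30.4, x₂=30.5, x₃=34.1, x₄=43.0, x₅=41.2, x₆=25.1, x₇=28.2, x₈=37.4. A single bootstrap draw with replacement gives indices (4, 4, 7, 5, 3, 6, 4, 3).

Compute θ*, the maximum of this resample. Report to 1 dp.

θ* = 43.0

Resample values: 43.0, 43.0, 28.2, 41.2, 34.1, 25.1, 43.0, 34.1.
Maximum = 43.0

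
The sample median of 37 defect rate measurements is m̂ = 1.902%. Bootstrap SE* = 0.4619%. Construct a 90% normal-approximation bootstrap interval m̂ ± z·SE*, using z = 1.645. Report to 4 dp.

(1.1422, 2.6618)

Margin = 1.645 × 0.4619 = 0.75983
Interval: 1.902 ± 0.75983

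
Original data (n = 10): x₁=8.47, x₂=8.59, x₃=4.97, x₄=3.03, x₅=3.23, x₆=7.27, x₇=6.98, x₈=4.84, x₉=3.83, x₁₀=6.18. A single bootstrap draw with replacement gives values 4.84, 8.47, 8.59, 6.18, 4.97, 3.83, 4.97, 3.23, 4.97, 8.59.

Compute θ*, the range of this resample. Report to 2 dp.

Range = 8.59 − 3.23 = 5.36

θ* = 5.36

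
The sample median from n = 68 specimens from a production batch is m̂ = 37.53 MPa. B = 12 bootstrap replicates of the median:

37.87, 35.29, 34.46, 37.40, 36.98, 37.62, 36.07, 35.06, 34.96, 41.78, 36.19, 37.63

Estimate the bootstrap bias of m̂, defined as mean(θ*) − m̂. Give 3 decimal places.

bias = −0.754

mean(θ*) = (37.87 + 35.29 + 34.46 + 37.40 + 36.98 + 37.62 + 36.07 + 35.06 + 34.96 + 41.78 + 36.19 + 37.63) / 12 = 36.7758
bias = 36.7758 − 37.53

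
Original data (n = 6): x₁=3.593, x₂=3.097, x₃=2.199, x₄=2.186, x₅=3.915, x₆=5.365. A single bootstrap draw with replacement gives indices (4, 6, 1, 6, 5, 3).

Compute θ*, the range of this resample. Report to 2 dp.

Resample values: 2.186, 5.365, 3.593, 5.365, 3.915, 2.199.
Range = 5.365 − 2.186 = 3.18

θ* = 3.18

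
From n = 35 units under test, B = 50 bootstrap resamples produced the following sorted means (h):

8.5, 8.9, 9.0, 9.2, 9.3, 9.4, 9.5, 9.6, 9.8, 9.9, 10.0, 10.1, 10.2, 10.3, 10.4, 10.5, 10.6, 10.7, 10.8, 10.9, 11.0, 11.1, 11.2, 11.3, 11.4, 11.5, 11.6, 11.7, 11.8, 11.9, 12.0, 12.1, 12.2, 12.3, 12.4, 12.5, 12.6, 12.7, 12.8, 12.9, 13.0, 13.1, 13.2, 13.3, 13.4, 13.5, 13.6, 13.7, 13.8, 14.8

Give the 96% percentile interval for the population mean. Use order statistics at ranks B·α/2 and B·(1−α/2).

(8.5, 13.8)

α = 0.04; lower rank = 50 × 0.020 = 1; upper rank = 50 × 0.980 = 49.
The 1st smallest replicate is 8.5; the 49th is 13.8.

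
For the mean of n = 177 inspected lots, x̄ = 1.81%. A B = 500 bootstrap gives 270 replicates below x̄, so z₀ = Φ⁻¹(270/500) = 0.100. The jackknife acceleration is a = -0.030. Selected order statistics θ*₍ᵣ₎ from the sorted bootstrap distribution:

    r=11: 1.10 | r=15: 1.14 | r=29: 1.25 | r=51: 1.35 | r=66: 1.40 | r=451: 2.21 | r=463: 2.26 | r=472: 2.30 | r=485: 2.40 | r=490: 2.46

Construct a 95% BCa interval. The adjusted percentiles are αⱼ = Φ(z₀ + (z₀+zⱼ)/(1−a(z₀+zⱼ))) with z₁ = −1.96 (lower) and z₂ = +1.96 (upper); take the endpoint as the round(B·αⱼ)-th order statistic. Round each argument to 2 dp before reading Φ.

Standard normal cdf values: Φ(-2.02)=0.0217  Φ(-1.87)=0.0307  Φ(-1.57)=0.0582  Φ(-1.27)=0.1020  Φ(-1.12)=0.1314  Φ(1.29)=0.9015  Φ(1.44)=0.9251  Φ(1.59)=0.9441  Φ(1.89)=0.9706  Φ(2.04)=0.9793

Lower: z₀ + z₁ = 0.100 + (-1.960) = -1.860; 1 − a(z₀+z₁) = 1 − (-0.030)(-1.860) = 0.9442; argument = 0.100 + (-1.860)/0.9442 = -1.8699 → -1.87.
α₁ = Φ(-1.87) = 0.0307; rank = round(500 × 0.0307) = 15; θ*₍15₎ = 1.14.
Upper: z₀ + z₂ = 2.060; 1 − a(z₀+z₂) = 1.0618; argument = 2.0401 → 2.04; α₂ = 0.9793; rank = 490; θ*₍490₎ = 2.46.

(1.14, 2.46)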